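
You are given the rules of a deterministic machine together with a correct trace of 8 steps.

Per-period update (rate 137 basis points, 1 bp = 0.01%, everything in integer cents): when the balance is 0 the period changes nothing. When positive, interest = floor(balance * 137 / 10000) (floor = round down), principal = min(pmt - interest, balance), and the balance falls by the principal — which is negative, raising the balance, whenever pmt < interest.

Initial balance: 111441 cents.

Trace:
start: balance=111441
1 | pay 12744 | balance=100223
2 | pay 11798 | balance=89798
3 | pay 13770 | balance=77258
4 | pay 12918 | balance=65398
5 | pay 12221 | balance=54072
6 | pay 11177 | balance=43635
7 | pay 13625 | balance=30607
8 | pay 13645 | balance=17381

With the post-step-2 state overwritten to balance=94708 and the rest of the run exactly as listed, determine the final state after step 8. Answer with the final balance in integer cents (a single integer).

22709

state after step 2 := balance=94708
3 | pay 13770 | balance=82235
4 | pay 12918 | balance=70443
5 | pay 12221 | balance=59187
6 | pay 11177 | balance=48820
7 | pay 13625 | balance=35863
8 | pay 13645 | balance=22709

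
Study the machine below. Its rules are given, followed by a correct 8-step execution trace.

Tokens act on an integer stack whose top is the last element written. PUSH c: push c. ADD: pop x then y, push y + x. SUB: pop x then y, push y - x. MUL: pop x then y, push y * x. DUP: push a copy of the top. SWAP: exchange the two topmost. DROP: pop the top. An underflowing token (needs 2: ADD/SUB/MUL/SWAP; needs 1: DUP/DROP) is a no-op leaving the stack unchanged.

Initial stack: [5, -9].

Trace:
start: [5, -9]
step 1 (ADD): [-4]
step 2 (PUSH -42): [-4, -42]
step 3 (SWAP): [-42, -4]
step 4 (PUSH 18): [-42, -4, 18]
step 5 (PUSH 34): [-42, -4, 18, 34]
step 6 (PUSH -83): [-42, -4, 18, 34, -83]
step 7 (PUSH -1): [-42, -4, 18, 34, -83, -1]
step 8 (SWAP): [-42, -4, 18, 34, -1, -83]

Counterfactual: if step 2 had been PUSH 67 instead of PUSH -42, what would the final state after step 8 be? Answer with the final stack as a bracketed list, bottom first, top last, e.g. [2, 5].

(re-executing from step 2 with the substitution; state before step 2: [-4])
step 2 (PUSH 67): [-4, 67]
step 3 (SWAP): [67, -4]
step 4 (PUSH 18): [67, -4, 18]
step 5 (PUSH 34): [67, -4, 18, 34]
step 6 (PUSH -83): [67, -4, 18, 34, -83]
step 7 (PUSH -1): [67, -4, 18, 34, -83, -1]
step 8 (SWAP): [67, -4, 18, 34, -1, -83]

[67, -4, 18, 34, -1, -83]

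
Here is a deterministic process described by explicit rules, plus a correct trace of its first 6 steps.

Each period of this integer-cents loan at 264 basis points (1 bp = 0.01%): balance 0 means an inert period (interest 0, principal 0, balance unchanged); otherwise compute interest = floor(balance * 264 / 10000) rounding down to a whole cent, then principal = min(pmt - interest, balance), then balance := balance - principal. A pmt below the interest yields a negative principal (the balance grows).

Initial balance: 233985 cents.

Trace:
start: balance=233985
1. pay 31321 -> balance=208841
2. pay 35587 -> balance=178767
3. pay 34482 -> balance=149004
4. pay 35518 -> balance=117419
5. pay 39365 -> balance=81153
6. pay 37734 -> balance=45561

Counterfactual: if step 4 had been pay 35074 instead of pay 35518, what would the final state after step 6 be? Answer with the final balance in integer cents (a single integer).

46029

(re-executing from step 4 with the substitution; state before step 4: balance=149004)
4. pay 35074 -> balance=117863
5. pay 39365 -> balance=81609
6. pay 37734 -> balance=46029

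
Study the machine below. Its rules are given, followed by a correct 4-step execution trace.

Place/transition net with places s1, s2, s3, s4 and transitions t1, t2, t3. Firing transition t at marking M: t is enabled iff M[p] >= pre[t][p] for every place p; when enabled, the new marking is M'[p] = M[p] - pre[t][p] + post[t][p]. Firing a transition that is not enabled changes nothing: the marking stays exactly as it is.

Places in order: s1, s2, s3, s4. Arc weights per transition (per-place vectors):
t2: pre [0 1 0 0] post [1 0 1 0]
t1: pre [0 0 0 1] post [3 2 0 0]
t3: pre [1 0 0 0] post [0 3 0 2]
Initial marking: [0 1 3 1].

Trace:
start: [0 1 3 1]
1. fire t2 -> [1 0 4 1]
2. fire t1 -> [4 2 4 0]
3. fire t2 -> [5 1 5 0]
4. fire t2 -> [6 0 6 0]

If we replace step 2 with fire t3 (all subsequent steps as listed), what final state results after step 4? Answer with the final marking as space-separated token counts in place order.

2 1 6 3

(re-executing from step 2 with the substitution; state before step 2: [1 0 4 1])
2. fire t3 -> [0 3 4 3]
3. fire t2 -> [1 2 5 3]
4. fire t2 -> [2 1 6 3]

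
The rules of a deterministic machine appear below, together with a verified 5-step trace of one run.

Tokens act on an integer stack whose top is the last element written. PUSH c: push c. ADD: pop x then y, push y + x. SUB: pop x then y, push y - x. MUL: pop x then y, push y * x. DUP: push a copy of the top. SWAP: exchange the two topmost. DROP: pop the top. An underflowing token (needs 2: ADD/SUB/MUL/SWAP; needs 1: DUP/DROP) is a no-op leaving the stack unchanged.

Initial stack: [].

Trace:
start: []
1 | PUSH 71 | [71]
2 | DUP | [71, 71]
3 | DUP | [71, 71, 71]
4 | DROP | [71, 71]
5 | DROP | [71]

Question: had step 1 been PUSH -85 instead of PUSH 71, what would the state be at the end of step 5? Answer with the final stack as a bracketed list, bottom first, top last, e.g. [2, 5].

(re-executing from step 1 with the substitution; state before step 1: [])
1 | PUSH -85 | [-85]
2 | DUP | [-85, -85]
3 | DUP | [-85, -85, -85]
4 | DROP | [-85, -85]
5 | DROP | [-85]

[-85]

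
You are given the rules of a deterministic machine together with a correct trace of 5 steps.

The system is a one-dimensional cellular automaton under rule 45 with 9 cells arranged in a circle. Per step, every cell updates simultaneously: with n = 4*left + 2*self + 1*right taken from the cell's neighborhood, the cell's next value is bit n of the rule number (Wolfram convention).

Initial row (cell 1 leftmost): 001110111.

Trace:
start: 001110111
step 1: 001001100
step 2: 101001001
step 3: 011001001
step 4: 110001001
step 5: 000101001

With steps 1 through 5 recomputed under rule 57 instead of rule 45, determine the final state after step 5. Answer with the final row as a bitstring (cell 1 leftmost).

(re-executing steps 1..5 under rule 57; state before step 1: 001110111)
step 1: 101001100
step 2: 010101010
step 3: 001010101
step 4: 100101010
step 5: 010010101

010010101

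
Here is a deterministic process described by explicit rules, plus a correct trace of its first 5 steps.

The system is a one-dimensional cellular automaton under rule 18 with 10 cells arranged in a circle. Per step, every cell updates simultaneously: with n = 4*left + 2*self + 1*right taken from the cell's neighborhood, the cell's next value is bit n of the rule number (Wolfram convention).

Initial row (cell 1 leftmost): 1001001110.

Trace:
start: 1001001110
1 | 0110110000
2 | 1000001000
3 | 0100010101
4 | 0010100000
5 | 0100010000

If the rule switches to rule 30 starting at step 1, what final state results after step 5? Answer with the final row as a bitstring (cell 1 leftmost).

(re-executing steps 1..5 under rule 30; state before step 1: 1001001110)
1 | 1111111000
2 | 1000000101
3 | 0100001101
4 | 0110011001
5 | 0101110111

0101110111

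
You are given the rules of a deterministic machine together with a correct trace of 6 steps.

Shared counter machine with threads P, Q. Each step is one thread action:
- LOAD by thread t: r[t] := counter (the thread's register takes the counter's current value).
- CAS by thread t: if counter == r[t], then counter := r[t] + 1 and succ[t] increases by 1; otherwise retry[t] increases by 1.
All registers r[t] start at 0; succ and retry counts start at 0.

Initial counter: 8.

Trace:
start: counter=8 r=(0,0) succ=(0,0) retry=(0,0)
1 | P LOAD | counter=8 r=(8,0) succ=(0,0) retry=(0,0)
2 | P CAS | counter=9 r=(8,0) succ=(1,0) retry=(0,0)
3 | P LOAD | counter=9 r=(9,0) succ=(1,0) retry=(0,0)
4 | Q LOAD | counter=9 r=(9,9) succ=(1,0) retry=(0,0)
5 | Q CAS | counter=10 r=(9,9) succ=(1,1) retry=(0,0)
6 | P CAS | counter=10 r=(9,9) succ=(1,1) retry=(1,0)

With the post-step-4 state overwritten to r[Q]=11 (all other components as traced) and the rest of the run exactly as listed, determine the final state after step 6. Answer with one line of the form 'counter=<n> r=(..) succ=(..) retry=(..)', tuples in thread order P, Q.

counter=10 r=(9,11) succ=(2,0) retry=(0,1)

state after step 4 := counter=9 r=(9,11) succ=(1,0) retry=(0,0)
5 | Q CAS | counter=9 r=(9,11) succ=(1,0) retry=(0,1)
6 | P CAS | counter=10 r=(9,11) succ=(2,0) retry=(0,1)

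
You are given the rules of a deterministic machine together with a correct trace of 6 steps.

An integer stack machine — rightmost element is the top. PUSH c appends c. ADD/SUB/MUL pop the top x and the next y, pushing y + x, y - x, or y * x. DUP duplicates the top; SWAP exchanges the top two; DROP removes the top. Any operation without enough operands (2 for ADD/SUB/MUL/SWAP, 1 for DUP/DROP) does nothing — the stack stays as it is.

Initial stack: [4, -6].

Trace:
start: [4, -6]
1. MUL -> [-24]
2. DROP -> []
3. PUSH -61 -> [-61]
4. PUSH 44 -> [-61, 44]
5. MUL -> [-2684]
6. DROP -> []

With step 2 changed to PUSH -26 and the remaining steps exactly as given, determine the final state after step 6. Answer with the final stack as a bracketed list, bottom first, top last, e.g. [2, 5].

[-24, -26]

(re-executing from step 2 with the substitution; state before step 2: [-24])
2. PUSH -26 -> [-24, -26]
3. PUSH -61 -> [-24, -26, -61]
4. PUSH 44 -> [-24, -26, -61, 44]
5. MUL -> [-24, -26, -2684]
6. DROP -> [-24, -26]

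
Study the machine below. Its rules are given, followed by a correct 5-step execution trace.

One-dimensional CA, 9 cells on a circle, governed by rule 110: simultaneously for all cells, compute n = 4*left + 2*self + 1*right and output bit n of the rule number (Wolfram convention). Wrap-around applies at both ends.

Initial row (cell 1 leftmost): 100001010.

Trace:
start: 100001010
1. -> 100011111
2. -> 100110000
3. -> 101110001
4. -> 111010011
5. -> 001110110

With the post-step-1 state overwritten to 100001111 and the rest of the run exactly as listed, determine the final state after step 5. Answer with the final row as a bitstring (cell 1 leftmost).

111111110

state after step 1 := 100001111
2. -> 100011000
3. -> 100111001
4. -> 101101011
5. -> 111111110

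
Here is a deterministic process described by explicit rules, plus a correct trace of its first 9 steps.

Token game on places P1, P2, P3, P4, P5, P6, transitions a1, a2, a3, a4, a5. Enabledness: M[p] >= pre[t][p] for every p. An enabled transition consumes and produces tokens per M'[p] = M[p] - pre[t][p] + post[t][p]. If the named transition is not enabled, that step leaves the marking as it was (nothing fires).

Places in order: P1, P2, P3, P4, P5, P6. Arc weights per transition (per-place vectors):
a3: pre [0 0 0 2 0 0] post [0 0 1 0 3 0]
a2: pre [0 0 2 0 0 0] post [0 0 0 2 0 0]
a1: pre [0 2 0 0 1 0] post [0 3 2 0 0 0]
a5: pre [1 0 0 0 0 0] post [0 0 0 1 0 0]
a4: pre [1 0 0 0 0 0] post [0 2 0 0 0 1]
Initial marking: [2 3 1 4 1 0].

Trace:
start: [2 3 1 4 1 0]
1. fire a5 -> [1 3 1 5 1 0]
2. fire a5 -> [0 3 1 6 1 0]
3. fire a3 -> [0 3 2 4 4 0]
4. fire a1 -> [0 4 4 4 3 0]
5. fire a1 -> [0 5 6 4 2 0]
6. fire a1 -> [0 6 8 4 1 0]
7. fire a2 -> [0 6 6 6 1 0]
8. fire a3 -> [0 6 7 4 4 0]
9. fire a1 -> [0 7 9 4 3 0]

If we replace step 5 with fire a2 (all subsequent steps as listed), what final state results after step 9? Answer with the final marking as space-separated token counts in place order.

0 6 5 6 4 0

(re-executing from step 5 with the substitution; state before step 5: [0 4 4 4 3 0])
5. fire a2 -> [0 4 2 6 3 0]
6. fire a1 -> [0 5 4 6 2 0]
7. fire a2 -> [0 5 2 8 2 0]
8. fire a3 -> [0 5 3 6 5 0]
9. fire a1 -> [0 6 5 6 4 0]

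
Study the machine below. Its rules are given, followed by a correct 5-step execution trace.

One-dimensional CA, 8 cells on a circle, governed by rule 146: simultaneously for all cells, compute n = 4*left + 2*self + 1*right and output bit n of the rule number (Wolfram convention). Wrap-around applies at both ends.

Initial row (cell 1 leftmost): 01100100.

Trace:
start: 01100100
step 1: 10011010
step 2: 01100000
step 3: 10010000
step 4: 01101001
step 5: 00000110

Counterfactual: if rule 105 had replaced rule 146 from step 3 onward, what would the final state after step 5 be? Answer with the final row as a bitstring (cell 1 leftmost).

00001001

(re-executing steps 3..5 under rule 105; state before step 3: 01100000)
step 3: 01101111
step 4: 11111001
step 5: 00001001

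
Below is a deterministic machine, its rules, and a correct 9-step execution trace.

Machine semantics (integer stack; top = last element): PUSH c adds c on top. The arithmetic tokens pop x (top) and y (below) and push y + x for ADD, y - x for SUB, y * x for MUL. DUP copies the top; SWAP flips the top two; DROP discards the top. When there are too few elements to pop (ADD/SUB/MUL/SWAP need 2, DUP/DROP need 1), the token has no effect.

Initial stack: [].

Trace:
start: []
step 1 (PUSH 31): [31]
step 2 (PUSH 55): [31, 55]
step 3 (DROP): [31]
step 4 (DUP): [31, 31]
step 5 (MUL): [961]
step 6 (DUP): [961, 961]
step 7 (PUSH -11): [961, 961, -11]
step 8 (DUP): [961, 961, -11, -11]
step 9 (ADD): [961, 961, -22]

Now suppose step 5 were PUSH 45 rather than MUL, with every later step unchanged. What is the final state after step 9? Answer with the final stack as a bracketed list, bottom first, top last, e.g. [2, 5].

[31, 31, 45, 45, -22]

(re-executing from step 5 with the substitution; state before step 5: [31, 31])
step 5 (PUSH 45): [31, 31, 45]
step 6 (DUP): [31, 31, 45, 45]
step 7 (PUSH -11): [31, 31, 45, 45, -11]
step 8 (DUP): [31, 31, 45, 45, -11, -11]
step 9 (ADD): [31, 31, 45, 45, -22]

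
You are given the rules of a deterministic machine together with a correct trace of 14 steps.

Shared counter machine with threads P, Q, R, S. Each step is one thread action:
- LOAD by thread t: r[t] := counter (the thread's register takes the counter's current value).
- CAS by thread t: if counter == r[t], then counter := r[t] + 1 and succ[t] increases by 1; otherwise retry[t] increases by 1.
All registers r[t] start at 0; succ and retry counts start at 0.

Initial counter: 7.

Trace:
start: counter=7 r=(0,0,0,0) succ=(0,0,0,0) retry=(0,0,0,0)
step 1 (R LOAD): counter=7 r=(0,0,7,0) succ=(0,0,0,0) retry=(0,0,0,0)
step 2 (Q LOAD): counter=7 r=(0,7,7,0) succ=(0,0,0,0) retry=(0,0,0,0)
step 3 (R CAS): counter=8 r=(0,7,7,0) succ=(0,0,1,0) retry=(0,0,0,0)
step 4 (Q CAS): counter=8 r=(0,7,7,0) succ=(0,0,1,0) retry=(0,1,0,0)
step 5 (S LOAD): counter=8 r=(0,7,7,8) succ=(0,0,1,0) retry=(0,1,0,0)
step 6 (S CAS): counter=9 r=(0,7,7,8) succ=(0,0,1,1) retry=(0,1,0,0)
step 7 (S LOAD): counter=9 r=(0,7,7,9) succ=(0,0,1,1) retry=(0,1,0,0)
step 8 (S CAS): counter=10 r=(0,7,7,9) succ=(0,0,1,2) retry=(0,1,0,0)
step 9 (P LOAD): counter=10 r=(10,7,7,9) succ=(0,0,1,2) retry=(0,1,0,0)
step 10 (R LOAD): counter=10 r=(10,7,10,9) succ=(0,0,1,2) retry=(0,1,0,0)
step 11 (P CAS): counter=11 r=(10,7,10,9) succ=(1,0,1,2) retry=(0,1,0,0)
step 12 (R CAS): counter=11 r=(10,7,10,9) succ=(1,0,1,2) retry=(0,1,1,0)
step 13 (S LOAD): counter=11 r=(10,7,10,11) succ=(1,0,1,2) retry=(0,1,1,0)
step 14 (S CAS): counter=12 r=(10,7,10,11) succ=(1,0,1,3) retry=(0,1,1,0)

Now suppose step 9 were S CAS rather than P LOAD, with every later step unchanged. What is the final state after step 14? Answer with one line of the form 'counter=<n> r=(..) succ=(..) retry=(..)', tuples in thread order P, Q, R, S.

counter=12 r=(0,7,10,11) succ=(0,0,2,3) retry=(1,1,0,1)

(re-executing from step 9 with the substitution; state before step 9: counter=10 r=(0,7,7,9) succ=(0,0,1,2) retry=(0,1,0,0))
step 9 (S CAS): counter=10 r=(0,7,7,9) succ=(0,0,1,2) retry=(0,1,0,1)
step 10 (R LOAD): counter=10 r=(0,7,10,9) succ=(0,0,1,2) retry=(0,1,0,1)
step 11 (P CAS): counter=10 r=(0,7,10,9) succ=(0,0,1,2) retry=(1,1,0,1)
step 12 (R CAS): counter=11 r=(0,7,10,9) succ=(0,0,2,2) retry=(1,1,0,1)
step 13 (S LOAD): counter=11 r=(0,7,10,11) succ=(0,0,2,2) retry=(1,1,0,1)
step 14 (S CAS): counter=12 r=(0,7,10,11) succ=(0,0,2,3) retry=(1,1,0,1)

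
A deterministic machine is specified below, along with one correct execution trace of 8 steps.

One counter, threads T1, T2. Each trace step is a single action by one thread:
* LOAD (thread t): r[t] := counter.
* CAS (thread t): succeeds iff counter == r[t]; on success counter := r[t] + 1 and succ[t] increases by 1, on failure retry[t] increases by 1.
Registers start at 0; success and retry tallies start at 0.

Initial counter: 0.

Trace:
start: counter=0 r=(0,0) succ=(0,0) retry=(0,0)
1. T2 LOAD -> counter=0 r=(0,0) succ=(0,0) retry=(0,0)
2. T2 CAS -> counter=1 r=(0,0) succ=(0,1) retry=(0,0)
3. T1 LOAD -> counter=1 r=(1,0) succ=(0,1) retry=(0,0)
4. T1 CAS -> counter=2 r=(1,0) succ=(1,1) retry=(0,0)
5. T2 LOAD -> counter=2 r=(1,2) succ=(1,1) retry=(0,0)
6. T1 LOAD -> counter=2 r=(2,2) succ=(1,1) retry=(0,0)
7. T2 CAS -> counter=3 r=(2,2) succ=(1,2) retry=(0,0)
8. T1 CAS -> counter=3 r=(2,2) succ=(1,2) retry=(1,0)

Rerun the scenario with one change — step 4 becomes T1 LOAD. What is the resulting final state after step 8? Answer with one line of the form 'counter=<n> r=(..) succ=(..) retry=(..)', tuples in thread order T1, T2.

counter=2 r=(1,1) succ=(0,2) retry=(1,0)

(re-executing from step 4 with the substitution; state before step 4: counter=1 r=(1,0) succ=(0,1) retry=(0,0))
4. T1 LOAD -> counter=1 r=(1,0) succ=(0,1) retry=(0,0)
5. T2 LOAD -> counter=1 r=(1,1) succ=(0,1) retry=(0,0)
6. T1 LOAD -> counter=1 r=(1,1) succ=(0,1) retry=(0,0)
7. T2 CAS -> counter=2 r=(1,1) succ=(0,2) retry=(0,0)
8. T1 CAS -> counter=2 r=(1,1) succ=(0,2) retry=(1,0)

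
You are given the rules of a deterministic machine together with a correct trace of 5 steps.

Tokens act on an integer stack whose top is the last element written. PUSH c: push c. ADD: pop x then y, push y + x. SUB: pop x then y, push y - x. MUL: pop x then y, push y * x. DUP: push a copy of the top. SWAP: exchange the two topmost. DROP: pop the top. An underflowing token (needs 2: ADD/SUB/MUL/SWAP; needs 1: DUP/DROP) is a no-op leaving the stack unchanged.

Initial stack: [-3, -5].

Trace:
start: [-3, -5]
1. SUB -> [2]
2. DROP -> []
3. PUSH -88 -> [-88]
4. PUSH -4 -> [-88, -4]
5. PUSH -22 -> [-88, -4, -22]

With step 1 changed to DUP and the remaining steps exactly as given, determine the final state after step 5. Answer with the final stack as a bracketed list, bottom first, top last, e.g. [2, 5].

(re-executing from step 1 with the substitution; state before step 1: [-3, -5])
1. DUP -> [-3, -5, -5]
2. DROP -> [-3, -5]
3. PUSH -88 -> [-3, -5, -88]
4. PUSH -4 -> [-3, -5, -88, -4]
5. PUSH -22 -> [-3, -5, -88, -4, -22]

[-3, -5, -88, -4, -22]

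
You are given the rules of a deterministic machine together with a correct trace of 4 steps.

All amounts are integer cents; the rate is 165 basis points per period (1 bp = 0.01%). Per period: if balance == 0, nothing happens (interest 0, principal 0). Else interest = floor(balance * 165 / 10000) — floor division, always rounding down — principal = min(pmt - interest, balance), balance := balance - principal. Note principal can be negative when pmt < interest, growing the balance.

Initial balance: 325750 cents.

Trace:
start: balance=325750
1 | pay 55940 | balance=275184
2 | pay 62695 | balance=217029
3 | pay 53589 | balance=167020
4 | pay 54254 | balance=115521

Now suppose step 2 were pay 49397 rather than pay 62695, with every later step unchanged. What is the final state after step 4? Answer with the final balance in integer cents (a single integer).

129262

(re-executing from step 2 with the substitution; state before step 2: balance=275184)
2 | pay 49397 | balance=230327
3 | pay 53589 | balance=180538
4 | pay 54254 | balance=129262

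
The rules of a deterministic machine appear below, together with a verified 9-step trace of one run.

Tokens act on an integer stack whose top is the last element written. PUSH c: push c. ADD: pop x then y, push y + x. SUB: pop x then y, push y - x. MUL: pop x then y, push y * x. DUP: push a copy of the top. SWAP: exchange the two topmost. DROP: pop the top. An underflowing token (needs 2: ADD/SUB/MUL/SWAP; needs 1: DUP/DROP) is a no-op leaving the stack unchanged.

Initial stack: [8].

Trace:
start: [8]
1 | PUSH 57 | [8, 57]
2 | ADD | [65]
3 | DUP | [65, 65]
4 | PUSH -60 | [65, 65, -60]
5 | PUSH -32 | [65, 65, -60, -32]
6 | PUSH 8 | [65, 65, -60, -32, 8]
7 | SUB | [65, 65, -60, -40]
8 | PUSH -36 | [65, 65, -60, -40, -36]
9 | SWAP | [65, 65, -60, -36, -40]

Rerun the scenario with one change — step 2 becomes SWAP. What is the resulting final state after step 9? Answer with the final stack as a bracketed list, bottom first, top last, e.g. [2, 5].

(re-executing from step 2 with the substitution; state before step 2: [8, 57])
2 | SWAP | [57, 8]
3 | DUP | [57, 8, 8]
4 | PUSH -60 | [57, 8, 8, -60]
5 | PUSH -32 | [57, 8, 8, -60, -32]
6 | PUSH 8 | [57, 8, 8, -60, -32, 8]
7 | SUB | [57, 8, 8, -60, -40]
8 | PUSH -36 | [57, 8, 8, -60, -40, -36]
9 | SWAP | [57, 8, 8, -60, -36, -40]

[57, 8, 8, -60, -36, -40]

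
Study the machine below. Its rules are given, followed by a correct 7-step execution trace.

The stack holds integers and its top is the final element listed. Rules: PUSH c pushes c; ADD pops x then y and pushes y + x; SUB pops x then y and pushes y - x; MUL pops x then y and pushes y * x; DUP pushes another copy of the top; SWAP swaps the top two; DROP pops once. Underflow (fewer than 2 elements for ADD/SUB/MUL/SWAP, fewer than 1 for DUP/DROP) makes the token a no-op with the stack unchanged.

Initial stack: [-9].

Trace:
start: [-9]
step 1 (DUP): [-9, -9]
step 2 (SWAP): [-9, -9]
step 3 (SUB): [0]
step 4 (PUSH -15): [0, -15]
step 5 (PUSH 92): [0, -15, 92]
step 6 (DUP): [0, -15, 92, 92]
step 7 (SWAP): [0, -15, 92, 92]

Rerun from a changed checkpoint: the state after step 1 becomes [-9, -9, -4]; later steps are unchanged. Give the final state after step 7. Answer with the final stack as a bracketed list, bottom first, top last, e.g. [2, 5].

[-9, 5, -15, 92, 92]

state after step 1 := [-9, -9, -4]
step 2 (SWAP): [-9, -4, -9]
step 3 (SUB): [-9, 5]
step 4 (PUSH -15): [-9, 5, -15]
step 5 (PUSH 92): [-9, 5, -15, 92]
step 6 (DUP): [-9, 5, -15, 92, 92]
step 7 (SWAP): [-9, 5, -15, 92, 92]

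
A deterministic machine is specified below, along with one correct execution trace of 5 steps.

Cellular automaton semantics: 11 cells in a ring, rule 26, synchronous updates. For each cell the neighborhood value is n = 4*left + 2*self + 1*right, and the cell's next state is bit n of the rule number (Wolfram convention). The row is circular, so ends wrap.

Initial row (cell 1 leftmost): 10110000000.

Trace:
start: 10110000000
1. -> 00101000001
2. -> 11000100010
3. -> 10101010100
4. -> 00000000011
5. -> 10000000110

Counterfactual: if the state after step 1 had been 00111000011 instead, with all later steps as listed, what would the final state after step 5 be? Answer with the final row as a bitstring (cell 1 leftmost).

01001101110

state after step 1 := 00111000011
2. -> 11100100110
3. -> 10011011100
4. -> 01110010011
5. -> 01001101110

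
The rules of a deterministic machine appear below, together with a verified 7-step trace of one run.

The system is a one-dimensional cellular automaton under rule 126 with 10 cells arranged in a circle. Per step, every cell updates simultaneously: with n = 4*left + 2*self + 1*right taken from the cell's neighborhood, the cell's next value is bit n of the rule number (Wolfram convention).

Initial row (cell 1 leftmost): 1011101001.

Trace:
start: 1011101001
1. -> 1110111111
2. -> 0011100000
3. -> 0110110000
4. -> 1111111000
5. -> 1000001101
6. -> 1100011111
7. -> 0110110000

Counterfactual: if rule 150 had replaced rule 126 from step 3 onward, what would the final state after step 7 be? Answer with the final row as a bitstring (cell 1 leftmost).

0001000000

(re-executing steps 3..7 under rule 150; state before step 3: 0011100000)
3. -> 0101010000
4. -> 1101011000
5. -> 0001000101
6. -> 1011101101
7. -> 0001000000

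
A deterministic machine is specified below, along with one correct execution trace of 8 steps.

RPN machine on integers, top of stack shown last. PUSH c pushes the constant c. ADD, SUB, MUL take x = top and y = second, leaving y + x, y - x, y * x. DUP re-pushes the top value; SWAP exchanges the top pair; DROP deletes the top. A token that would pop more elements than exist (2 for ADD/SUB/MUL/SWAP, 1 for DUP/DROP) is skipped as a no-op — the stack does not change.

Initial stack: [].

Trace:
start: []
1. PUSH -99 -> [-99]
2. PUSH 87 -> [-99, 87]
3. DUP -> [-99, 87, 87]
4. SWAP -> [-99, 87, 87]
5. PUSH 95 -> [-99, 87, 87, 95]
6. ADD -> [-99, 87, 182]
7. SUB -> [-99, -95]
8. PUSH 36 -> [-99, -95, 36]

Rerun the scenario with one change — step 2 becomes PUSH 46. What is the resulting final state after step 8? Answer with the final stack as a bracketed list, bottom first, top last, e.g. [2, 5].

(re-executing from step 2 with the substitution; state before step 2: [-99])
2. PUSH 46 -> [-99, 46]
3. DUP -> [-99, 46, 46]
4. SWAP -> [-99, 46, 46]
5. PUSH 95 -> [-99, 46, 46, 95]
6. ADD -> [-99, 46, 141]
7. SUB -> [-99, -95]
8. PUSH 36 -> [-99, -95, 36]

[-99, -95, 36]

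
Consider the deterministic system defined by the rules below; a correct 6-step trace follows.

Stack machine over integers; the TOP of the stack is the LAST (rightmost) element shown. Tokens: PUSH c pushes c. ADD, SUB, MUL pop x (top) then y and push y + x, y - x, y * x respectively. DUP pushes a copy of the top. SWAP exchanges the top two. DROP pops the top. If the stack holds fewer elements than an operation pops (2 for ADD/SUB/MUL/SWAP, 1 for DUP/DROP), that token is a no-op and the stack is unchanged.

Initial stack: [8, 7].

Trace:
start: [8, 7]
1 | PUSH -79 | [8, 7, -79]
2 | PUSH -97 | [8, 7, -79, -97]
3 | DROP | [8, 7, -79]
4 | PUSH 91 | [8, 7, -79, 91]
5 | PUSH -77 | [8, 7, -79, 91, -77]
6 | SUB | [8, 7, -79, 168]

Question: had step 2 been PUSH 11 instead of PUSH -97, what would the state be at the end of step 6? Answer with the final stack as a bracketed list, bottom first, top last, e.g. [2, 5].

[8, 7, -79, 168]

(re-executing from step 2 with the substitution; state before step 2: [8, 7, -79])
2 | PUSH 11 | [8, 7, -79, 11]
3 | DROP | [8, 7, -79]
4 | PUSH 91 | [8, 7, -79, 91]
5 | PUSH -77 | [8, 7, -79, 91, -77]
6 | SUB | [8, 7, -79, 168]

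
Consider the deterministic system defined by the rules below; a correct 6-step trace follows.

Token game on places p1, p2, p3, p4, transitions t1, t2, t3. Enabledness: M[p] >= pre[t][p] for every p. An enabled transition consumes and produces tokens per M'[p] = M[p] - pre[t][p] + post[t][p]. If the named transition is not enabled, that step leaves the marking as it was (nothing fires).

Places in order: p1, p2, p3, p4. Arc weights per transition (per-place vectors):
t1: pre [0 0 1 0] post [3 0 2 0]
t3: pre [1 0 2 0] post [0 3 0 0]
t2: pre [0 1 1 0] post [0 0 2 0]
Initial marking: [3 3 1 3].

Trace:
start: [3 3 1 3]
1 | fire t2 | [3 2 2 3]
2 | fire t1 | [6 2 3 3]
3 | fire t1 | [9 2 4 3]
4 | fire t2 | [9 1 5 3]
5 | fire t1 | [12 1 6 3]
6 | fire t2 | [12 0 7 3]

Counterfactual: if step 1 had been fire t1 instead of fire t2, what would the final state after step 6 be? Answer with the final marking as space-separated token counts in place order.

(re-executing from step 1 with the substitution; state before step 1: [3 3 1 3])
1 | fire t1 | [6 3 2 3]
2 | fire t1 | [9 3 3 3]
3 | fire t1 | [12 3 4 3]
4 | fire t2 | [12 2 5 3]
5 | fire t1 | [15 2 6 3]
6 | fire t2 | [15 1 7 3]

15 1 7 3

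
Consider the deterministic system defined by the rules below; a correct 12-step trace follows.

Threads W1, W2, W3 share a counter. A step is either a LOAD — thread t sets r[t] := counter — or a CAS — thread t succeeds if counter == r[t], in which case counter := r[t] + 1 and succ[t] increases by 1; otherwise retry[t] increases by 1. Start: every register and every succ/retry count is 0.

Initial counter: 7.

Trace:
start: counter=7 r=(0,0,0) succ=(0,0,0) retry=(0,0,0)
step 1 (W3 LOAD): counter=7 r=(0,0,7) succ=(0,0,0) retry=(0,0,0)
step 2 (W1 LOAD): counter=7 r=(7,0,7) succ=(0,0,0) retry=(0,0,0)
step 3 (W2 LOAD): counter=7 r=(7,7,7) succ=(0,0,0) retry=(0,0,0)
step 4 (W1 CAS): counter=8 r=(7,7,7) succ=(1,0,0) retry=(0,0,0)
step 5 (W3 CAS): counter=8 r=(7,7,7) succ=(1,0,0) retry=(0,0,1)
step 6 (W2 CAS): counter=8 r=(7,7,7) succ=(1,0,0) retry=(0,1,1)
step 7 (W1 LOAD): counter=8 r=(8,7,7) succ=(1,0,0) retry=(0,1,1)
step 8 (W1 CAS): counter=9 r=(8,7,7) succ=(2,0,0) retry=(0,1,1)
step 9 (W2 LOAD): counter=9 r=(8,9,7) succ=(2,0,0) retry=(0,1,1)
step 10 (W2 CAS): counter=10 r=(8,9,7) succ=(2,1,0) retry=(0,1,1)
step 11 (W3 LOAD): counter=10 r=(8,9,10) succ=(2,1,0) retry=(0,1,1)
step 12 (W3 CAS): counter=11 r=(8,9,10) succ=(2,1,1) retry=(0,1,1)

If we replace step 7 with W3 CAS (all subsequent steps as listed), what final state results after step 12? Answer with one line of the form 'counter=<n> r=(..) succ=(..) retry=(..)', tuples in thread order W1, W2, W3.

counter=10 r=(7,8,9) succ=(1,1,1) retry=(1,1,2)

(re-executing from step 7 with the substitution; state before step 7: counter=8 r=(7,7,7) succ=(1,0,0) retry=(0,1,1))
step 7 (W3 CAS): counter=8 r=(7,7,7) succ=(1,0,0) retry=(0,1,2)
step 8 (W1 CAS): counter=8 r=(7,7,7) succ=(1,0,0) retry=(1,1,2)
step 9 (W2 LOAD): counter=8 r=(7,8,7) succ=(1,0,0) retry=(1,1,2)
step 10 (W2 CAS): counter=9 r=(7,8,7) succ=(1,1,0) retry=(1,1,2)
step 11 (W3 LOAD): counter=9 r=(7,8,9) succ=(1,1,0) retry=(1,1,2)
step 12 (W3 CAS): counter=10 r=(7,8,9) succ=(1,1,1) retry=(1,1,2)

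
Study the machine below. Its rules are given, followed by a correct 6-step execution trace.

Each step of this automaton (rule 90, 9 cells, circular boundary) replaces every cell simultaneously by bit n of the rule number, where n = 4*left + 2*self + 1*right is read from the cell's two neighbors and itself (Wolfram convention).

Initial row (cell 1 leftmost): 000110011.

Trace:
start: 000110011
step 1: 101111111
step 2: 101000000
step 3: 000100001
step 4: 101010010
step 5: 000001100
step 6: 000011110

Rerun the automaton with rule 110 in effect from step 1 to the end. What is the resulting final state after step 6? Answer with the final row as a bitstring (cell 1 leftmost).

(re-executing steps 1..6 under rule 110; state before step 1: 000110011)
step 1: 001110111
step 2: 011011101
step 3: 111110111
step 4: 000011100
step 5: 000110100
step 6: 001111100

001111100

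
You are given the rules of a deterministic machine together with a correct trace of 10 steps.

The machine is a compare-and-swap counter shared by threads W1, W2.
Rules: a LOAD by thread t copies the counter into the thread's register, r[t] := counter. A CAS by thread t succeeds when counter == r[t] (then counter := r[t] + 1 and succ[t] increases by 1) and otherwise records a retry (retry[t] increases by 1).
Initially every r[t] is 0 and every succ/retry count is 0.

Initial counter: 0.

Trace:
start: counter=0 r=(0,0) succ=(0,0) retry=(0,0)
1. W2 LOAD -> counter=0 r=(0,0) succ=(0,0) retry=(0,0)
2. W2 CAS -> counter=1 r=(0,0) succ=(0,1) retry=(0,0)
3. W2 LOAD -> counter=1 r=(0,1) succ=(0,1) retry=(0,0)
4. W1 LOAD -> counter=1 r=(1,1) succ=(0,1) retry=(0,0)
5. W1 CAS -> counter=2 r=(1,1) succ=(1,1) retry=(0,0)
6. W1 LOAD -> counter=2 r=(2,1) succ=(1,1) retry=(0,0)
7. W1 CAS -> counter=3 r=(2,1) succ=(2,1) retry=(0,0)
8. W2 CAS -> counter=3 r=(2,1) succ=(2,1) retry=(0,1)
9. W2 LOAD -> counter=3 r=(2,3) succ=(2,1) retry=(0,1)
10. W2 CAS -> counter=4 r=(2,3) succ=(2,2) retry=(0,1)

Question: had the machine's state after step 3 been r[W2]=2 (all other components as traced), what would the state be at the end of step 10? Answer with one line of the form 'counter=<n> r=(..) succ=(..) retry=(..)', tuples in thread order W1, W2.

counter=4 r=(2,3) succ=(2,2) retry=(0,1)

state after step 3 := counter=1 r=(0,2) succ=(0,1) retry=(0,0)
4. W1 LOAD -> counter=1 r=(1,2) succ=(0,1) retry=(0,0)
5. W1 CAS -> counter=2 r=(1,2) succ=(1,1) retry=(0,0)
6. W1 LOAD -> counter=2 r=(2,2) succ=(1,1) retry=(0,0)
7. W1 CAS -> counter=3 r=(2,2) succ=(2,1) retry=(0,0)
8. W2 CAS -> counter=3 r=(2,2) succ=(2,1) retry=(0,1)
9. W2 LOAD -> counter=3 r=(2,3) succ=(2,1) retry=(0,1)
10. W2 CAS -> counter=4 r=(2,3) succ=(2,2) retry=(0,1)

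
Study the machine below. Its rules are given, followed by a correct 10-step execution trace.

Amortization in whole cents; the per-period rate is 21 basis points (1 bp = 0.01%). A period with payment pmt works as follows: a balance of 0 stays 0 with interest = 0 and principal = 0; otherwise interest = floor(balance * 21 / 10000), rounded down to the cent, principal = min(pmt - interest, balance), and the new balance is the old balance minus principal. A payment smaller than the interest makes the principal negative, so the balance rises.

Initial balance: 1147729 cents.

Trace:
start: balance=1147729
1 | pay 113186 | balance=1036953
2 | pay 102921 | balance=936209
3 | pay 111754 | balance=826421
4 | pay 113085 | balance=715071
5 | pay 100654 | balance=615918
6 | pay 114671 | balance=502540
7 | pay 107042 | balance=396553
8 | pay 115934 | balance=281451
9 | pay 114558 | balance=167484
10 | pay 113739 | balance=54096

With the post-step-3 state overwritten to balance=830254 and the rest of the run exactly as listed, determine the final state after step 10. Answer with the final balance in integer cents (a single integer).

57985

state after step 3 := balance=830254
4 | pay 113085 | balance=718912
5 | pay 100654 | balance=619767
6 | pay 114671 | balance=506397
7 | pay 107042 | balance=400418
8 | pay 115934 | balance=285324
9 | pay 114558 | balance=171365
10 | pay 113739 | balance=57985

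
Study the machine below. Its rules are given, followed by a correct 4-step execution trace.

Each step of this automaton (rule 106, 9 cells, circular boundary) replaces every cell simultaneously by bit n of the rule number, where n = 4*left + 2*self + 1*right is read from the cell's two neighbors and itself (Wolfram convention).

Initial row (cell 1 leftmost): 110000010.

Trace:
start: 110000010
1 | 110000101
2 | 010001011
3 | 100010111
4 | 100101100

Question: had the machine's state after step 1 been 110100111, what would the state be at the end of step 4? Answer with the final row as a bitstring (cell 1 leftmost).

101110101

state after step 1 := 110100111
2 | 011001100
3 | 111011100
4 | 101110101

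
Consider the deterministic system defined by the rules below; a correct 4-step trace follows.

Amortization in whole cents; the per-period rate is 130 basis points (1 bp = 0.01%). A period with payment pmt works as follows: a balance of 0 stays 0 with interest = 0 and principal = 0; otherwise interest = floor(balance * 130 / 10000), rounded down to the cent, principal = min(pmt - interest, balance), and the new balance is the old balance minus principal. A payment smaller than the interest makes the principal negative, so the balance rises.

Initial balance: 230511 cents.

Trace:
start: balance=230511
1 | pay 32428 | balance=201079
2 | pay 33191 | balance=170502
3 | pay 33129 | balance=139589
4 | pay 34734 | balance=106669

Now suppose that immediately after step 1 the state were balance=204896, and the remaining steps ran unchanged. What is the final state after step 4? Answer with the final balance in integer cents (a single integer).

state after step 1 := balance=204896
2 | pay 33191 | balance=174368
3 | pay 33129 | balance=143505
4 | pay 34734 | balance=110636

110636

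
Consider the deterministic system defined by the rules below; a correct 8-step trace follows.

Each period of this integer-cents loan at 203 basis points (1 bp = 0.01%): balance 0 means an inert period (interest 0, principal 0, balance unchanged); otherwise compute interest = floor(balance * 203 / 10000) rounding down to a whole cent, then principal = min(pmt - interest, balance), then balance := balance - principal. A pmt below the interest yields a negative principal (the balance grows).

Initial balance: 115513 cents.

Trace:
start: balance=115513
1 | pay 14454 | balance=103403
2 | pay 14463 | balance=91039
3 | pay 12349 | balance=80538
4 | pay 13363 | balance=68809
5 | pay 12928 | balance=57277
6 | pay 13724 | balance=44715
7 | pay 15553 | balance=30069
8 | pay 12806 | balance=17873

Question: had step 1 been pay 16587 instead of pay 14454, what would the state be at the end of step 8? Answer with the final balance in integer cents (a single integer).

15416

(re-executing from step 1 with the substitution; state before step 1: balance=115513)
1 | pay 16587 | balance=101270
2 | pay 14463 | balance=88862
3 | pay 12349 | balance=78316
4 | pay 13363 | balance=66542
5 | pay 12928 | balance=54964
6 | pay 13724 | balance=42355
7 | pay 15553 | balance=27661
8 | pay 12806 | balance=15416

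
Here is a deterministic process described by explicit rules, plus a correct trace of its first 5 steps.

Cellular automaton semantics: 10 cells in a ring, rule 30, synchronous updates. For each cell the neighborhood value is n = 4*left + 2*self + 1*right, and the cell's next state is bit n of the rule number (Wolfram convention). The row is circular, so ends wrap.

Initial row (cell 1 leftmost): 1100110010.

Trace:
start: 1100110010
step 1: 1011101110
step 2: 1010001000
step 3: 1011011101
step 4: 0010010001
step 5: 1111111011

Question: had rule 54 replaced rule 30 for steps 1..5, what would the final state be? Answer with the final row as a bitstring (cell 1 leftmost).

(re-executing steps 1..5 under rule 54; state before step 1: 1100110010)
step 1: 0011001111
step 2: 1100110000
step 3: 0011001001
step 4: 1100111111
step 5: 0011000000

0011000000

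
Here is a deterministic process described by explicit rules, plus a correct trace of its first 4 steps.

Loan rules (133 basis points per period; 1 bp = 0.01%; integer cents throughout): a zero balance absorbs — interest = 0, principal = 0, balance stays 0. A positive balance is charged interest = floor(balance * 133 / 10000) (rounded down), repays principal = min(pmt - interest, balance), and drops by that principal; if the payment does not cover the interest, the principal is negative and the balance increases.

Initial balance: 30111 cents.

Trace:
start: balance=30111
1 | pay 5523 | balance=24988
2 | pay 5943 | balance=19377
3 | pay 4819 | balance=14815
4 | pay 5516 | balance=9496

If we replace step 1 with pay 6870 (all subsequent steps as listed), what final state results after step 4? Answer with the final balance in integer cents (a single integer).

(re-executing from step 1 with the substitution; state before step 1: balance=30111)
1 | pay 6870 | balance=23641
2 | pay 5943 | balance=18012
3 | pay 4819 | balance=13432
4 | pay 5516 | balance=8094

8094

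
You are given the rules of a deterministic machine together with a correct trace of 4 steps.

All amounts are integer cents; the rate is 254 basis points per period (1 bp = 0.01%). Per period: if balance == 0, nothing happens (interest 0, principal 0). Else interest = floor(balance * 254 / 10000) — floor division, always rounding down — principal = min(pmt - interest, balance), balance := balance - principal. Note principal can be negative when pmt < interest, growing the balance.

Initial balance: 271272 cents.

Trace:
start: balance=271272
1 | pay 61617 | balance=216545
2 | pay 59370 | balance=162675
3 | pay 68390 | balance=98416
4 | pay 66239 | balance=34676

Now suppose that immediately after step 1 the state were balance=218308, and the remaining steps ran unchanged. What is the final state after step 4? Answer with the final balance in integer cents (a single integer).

36577

state after step 1 := balance=218308
2 | pay 59370 | balance=164483
3 | pay 68390 | balance=100270
4 | pay 66239 | balance=36577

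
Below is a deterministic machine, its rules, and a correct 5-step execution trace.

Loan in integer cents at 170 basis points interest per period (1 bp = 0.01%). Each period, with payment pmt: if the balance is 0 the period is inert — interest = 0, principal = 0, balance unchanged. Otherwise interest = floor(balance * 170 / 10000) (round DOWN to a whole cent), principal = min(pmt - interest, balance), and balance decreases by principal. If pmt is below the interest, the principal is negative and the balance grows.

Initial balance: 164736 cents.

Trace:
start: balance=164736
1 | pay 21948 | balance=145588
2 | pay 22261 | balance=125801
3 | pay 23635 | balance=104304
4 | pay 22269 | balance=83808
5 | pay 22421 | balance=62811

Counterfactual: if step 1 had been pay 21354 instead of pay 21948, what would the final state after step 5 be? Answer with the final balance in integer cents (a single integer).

63447

(re-executing from step 1 with the substitution; state before step 1: balance=164736)
1 | pay 21354 | balance=146182
2 | pay 22261 | balance=126406
3 | pay 23635 | balance=104919
4 | pay 22269 | balance=84433
5 | pay 22421 | balance=63447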